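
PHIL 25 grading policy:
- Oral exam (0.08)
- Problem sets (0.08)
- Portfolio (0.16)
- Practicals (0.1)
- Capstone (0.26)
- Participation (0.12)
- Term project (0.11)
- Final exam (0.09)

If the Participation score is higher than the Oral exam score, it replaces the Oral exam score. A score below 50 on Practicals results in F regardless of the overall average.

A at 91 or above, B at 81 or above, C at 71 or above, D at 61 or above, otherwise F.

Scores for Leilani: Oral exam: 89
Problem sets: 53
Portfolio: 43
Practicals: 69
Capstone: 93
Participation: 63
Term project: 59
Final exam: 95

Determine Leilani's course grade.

Participation (63) ≤ Oral exam (89), so Oral exam stays at 89.
Practicals score 69 ≥ 50: minimum met.
Weighted total:
  Oral exam 89 × 0.08 = 7.12
  Problem sets 53 × 0.08 = 4.24
  Portfolio 43 × 0.16 = 6.88
  Practicals 69 × 0.1 = 6.9
  Capstone 93 × 0.26 = 24.18
  Participation 63 × 0.12 = 7.56
  Term project 59 × 0.11 = 6.49
  Final exam 95 × 0.09 = 8.55
Sum = 71.92
71.92 is ≥ 71 and < 81 → C

C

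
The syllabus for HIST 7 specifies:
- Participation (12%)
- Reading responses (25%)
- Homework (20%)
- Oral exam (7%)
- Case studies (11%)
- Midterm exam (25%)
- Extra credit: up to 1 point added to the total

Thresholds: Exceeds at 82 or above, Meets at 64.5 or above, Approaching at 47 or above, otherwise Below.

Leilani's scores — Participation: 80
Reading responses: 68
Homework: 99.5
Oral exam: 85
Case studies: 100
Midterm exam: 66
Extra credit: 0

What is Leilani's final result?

Weighted total:
  Participation 80 × 0.12 = 9.6
  Reading responses 68 × 0.25 = 17
  Homework 99.5 × 0.2 = 19.9
  Oral exam 85 × 0.07 = 5.95
  Case studies 100 × 0.11 = 11
  Midterm exam 66 × 0.25 = 16.5
Sum = 79.95
Extra credit: 79.95 + 0 = 79.95
79.95 is ≥ 64.5 and < 82 → Meets

Meets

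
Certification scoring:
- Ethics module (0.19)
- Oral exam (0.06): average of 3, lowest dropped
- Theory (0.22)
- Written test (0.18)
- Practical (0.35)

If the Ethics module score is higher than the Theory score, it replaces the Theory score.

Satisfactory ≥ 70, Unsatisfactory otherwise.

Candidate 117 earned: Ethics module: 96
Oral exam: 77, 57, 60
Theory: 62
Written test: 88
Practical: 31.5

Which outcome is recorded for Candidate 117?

Satisfactory

Oral exam: drop 57 → average of remaining 2 = 137/2 = 68.5
Ethics module (96) > Theory (62), so Theory counts as 96.
Weighted total:
  Ethics module 96 × 0.19 = 18.24
  Oral exam 68.5 × 0.06 = 4.11
  Theory 96 × 0.22 = 21.12
  Written test 88 × 0.18 = 15.84
  Practical 31.5 × 0.35 = 11.025
Sum = 70.335
70.335 ≥ 70 → Satisfactory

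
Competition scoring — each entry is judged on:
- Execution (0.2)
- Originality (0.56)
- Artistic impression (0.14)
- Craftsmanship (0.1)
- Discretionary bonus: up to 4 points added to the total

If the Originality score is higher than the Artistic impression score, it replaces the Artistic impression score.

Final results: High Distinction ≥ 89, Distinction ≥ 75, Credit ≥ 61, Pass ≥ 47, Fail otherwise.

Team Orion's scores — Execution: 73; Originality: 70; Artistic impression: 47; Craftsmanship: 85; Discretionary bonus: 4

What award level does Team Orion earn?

Distinction

Originality (70) > Artistic impression (47), so Artistic impression counts as 70.
Weighted total:
  Execution 73 × 0.2 = 14.6
  Originality 70 × 0.56 = 39.2
  Artistic impression 70 × 0.14 = 9.8
  Craftsmanship 85 × 0.1 = 8.5
Sum = 72.1
Discretionary bonus: 72.1 + 4 = 76.1
76.1 is ≥ 75 and < 89 → Distinction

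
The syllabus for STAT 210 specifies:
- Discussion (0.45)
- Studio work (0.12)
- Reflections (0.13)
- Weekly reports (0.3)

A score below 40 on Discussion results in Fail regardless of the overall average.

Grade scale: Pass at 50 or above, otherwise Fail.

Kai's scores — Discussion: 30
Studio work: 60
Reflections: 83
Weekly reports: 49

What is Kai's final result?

Fail

Discussion score 30 < 40: minimum not met.
Weighted total:
  Discussion 30 × 0.45 = 13.5
  Studio work 60 × 0.12 = 7.2
  Reflections 83 × 0.13 = 10.79
  Weekly reports 49 × 0.3 = 14.7
Sum = 46.19
Because the Discussion minimum was not met, the result is Fail.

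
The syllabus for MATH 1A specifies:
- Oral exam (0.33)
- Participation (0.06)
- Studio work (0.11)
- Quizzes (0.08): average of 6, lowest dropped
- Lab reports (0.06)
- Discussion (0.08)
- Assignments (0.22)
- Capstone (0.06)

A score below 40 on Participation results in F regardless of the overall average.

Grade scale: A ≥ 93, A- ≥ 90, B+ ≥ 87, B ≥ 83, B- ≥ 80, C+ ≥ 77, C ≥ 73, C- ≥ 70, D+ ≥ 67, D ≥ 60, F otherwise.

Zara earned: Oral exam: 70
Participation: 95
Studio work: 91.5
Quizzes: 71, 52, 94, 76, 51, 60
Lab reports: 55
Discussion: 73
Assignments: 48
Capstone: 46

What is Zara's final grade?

D

Quizzes: drop 51 → average of remaining 5 = 353/5 = 70.6
Participation score 95 ≥ 40: minimum met.
Weighted total:
  Oral exam 70 × 0.33 = 23.1
  Participation 95 × 0.06 = 5.7
  Studio work 91.5 × 0.11 = 10.065
  Quizzes 70.6 × 0.08 = 5.648
  Lab reports 55 × 0.06 = 3.3
  Discussion 73 × 0.08 = 5.84
  Assignments 48 × 0.22 = 10.56
  Capstone 46 × 0.06 = 2.76
Sum = 66.973
66.973 is ≥ 60 and < 67 → D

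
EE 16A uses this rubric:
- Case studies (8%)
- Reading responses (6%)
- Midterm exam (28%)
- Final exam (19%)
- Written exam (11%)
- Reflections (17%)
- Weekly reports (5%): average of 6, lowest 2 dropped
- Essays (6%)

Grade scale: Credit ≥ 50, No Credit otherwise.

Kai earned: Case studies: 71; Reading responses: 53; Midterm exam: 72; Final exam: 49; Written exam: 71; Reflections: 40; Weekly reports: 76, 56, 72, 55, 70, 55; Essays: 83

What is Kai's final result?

Weekly reports: drop 55, 55 → average of remaining 4 = 274/4 = 68.5
Weighted total:
  Case studies 71 × 0.08 = 5.68
  Reading responses 53 × 0.06 = 3.18
  Midterm exam 72 × 0.28 = 20.16
  Final exam 49 × 0.19 = 9.31
  Written exam 71 × 0.11 = 7.81
  Reflections 40 × 0.17 = 6.8
  Weekly reports 68.5 × 0.05 = 3.425
  Essays 83 × 0.06 = 4.98
Sum = 61.345
61.345 ≥ 50 → Credit

Credit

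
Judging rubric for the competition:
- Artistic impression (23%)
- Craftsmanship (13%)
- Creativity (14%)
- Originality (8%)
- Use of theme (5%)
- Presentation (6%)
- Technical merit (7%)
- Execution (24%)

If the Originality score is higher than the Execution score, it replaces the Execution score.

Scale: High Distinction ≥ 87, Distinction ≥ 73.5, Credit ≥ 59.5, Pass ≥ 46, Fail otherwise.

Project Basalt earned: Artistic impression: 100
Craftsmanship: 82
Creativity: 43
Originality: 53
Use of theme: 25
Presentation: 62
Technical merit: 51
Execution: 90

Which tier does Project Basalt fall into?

Originality (53) ≤ Execution (90), so Execution stays at 90.
Weighted total:
  Artistic impression 100 × 0.23 = 23
  Craftsmanship 82 × 0.13 = 10.66
  Creativity 43 × 0.14 = 6.02
  Originality 53 × 0.08 = 4.24
  Use of theme 25 × 0.05 = 1.25
  Presentation 62 × 0.06 = 3.72
  Technical merit 51 × 0.07 = 3.57
  Execution 90 × 0.24 = 21.6
Sum = 74.06
74.06 is ≥ 73.5 and < 87 → Distinction

Distinction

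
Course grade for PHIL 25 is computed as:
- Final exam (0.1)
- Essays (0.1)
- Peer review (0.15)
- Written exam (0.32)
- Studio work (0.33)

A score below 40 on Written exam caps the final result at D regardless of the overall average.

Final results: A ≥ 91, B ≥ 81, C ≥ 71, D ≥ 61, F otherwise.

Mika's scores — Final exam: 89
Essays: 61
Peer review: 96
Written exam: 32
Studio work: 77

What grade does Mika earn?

D

Written exam score 32 < 40: minimum not met.
Weighted total:
  Final exam 89 × 0.1 = 8.9
  Essays 61 × 0.1 = 6.1
  Peer review 96 × 0.15 = 14.4
  Written exam 32 × 0.32 = 10.24
  Studio work 77 × 0.33 = 25.41
Sum = 65.05
65.05 would be D; cap at D applies → D.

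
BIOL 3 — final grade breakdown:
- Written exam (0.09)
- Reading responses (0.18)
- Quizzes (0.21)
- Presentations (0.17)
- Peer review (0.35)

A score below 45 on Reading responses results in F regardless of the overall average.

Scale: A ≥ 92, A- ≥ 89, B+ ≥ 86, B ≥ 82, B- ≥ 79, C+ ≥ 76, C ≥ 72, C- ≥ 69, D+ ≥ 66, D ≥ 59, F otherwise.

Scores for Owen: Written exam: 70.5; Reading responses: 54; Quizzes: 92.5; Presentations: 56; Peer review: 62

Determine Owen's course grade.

D+

Reading responses score 54 ≥ 45: minimum met.
Weighted total:
  Written exam 70.5 × 0.09 = 6.345
  Reading responses 54 × 0.18 = 9.72
  Quizzes 92.5 × 0.21 = 19.425
  Presentations 56 × 0.17 = 9.52
  Peer review 62 × 0.35 = 21.7
Sum = 66.71
66.71 is ≥ 66 and < 69 → D+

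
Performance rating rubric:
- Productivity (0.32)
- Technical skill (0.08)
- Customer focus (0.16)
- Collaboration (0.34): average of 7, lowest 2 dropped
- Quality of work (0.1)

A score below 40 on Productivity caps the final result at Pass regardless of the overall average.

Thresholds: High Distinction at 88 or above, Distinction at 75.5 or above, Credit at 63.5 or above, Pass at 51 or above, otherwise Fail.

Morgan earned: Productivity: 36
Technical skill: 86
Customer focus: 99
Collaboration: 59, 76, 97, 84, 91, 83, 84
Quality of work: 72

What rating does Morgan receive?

Collaboration: drop 59, 76 → average of remaining 5 = 439/5 = 87.8
Productivity score 36 < 40: minimum not met.
Weighted total:
  Productivity 36 × 0.32 = 11.52
  Technical skill 86 × 0.08 = 6.88
  Customer focus 99 × 0.16 = 15.84
  Collaboration 87.8 × 0.34 = 29.852
  Quality of work 72 × 0.1 = 7.2
Sum = 71.292
71.292 would be Credit; cap at Pass applies → Pass.

Pass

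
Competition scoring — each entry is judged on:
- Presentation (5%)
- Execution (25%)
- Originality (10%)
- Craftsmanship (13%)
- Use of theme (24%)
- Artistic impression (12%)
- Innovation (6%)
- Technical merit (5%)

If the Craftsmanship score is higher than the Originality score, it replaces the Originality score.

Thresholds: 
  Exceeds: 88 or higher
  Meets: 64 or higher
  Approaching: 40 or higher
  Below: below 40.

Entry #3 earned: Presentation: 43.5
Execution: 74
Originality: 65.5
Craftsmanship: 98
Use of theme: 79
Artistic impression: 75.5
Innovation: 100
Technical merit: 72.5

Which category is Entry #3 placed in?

Craftsmanship (98) > Originality (65.5), so Originality counts as 98.
Weighted total:
  Presentation 43.5 × 0.05 = 2.175
  Execution 74 × 0.25 = 18.5
  Originality 98 × 0.1 = 9.8
  Craftsmanship 98 × 0.13 = 12.74
  Use of theme 79 × 0.24 = 18.96
  Artistic impression 75.5 × 0.12 = 9.06
  Innovation 100 × 0.06 = 6
  Technical merit 72.5 × 0.05 = 3.625
Sum = 80.86
80.86 is ≥ 64 and < 88 → Meets

Meets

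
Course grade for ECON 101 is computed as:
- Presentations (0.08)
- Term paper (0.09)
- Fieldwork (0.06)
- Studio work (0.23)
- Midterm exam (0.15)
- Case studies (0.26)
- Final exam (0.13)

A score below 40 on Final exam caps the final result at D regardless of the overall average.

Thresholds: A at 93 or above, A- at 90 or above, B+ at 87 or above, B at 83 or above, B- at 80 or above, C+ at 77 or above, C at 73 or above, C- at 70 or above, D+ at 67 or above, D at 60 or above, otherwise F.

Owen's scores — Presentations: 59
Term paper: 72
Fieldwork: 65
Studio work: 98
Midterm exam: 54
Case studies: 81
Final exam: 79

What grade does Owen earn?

C+

Final exam score 79 ≥ 40: minimum met.
Weighted total:
  Presentations 59 × 0.08 = 4.72
  Term paper 72 × 0.09 = 6.48
  Fieldwork 65 × 0.06 = 3.9
  Studio work 98 × 0.23 = 22.54
  Midterm exam 54 × 0.15 = 8.1
  Case studies 81 × 0.26 = 21.06
  Final exam 79 × 0.13 = 10.27
Sum = 77.07
77.07 is ≥ 77 and < 80 → C+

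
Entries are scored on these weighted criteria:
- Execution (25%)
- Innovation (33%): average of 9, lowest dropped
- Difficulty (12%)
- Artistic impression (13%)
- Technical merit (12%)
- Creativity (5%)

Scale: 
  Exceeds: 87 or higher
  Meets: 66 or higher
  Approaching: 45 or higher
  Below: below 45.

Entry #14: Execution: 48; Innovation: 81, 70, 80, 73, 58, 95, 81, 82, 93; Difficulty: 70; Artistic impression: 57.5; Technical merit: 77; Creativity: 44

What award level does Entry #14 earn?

Innovation: drop 58 → average of remaining 8 = 655/8 = 81.875
Weighted total:
  Execution 48 × 0.25 = 12
  Innovation 81.875 × 0.33 = 27.01875
  Difficulty 70 × 0.12 = 8.4
  Artistic impression 57.5 × 0.13 = 7.475
  Technical merit 77 × 0.12 = 9.24
  Creativity 44 × 0.05 = 2.2
Sum = 66.33375
66.33375 is ≥ 66 and < 87 → Meets

Meets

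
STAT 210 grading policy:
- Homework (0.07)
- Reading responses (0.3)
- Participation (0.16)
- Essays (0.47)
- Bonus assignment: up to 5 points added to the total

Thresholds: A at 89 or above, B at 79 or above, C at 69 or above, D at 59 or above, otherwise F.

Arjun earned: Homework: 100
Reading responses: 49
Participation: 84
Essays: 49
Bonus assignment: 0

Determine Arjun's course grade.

F

Weighted total:
  Homework 100 × 0.07 = 7
  Reading responses 49 × 0.3 = 14.7
  Participation 84 × 0.16 = 13.44
  Essays 49 × 0.47 = 23.03
Sum = 58.17
Bonus assignment: 58.17 + 0 = 58.17
58.17 < 59 → F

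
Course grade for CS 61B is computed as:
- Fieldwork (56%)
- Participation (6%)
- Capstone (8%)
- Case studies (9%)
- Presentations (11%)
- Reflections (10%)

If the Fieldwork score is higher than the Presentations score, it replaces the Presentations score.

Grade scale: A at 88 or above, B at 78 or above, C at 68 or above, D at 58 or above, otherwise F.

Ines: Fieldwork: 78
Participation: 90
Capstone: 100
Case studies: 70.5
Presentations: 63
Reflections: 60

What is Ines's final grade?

B

Fieldwork (78) > Presentations (63), so Presentations counts as 78.
Weighted total:
  Fieldwork 78 × 0.56 = 43.68
  Participation 90 × 0.06 = 5.4
  Capstone 100 × 0.08 = 8
  Case studies 70.5 × 0.09 = 6.345
  Presentations 78 × 0.11 = 8.58
  Reflections 60 × 0.1 = 6
Sum = 78.005
78.005 is ≥ 78 and < 88 → B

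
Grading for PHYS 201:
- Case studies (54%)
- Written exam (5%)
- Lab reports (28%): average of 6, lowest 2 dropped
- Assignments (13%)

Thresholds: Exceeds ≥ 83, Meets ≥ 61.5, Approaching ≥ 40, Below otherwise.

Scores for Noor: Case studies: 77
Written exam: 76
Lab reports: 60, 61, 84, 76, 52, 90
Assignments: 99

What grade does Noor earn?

Meets

Lab reports: drop 52, 60 → average of remaining 4 = 311/4 = 77.75
Weighted total:
  Case studies 77 × 0.54 = 41.58
  Written exam 76 × 0.05 = 3.8
  Lab reports 77.75 × 0.28 = 21.77
  Assignments 99 × 0.13 = 12.87
Sum = 80.02
80.02 is ≥ 61.5 and < 83 → Meets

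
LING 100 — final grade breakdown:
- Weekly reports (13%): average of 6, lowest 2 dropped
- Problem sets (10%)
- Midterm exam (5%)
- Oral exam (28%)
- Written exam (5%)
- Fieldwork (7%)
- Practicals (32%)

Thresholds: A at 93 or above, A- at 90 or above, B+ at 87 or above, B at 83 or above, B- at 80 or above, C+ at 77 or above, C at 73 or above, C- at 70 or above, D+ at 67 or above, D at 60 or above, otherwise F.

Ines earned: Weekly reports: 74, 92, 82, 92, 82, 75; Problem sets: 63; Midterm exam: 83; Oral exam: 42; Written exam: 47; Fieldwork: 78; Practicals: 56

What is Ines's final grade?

Weekly reports: drop 74, 75 → average of remaining 4 = 348/4 = 87
Weighted total:
  Weekly reports 87 × 0.13 = 11.31
  Problem sets 63 × 0.1 = 6.3
  Midterm exam 83 × 0.05 = 4.15
  Oral exam 42 × 0.28 = 11.76
  Written exam 47 × 0.05 = 2.35
  Fieldwork 78 × 0.07 = 5.46
  Practicals 56 × 0.32 = 17.92
Sum = 59.25
59.25 < 60 → F

F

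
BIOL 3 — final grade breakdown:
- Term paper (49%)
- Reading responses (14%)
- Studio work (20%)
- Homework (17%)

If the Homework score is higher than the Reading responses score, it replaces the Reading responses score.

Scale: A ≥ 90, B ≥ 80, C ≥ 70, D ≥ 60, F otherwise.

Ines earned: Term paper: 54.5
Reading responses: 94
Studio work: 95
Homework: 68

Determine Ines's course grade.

Homework (68) ≤ Reading responses (94), so Reading responses stays at 94.
Weighted total:
  Term paper 54.5 × 0.49 = 26.705
  Reading responses 94 × 0.14 = 13.16
  Studio work 95 × 0.2 = 19
  Homework 68 × 0.17 = 11.56
Sum = 70.425
70.425 is ≥ 70 and < 80 → C

C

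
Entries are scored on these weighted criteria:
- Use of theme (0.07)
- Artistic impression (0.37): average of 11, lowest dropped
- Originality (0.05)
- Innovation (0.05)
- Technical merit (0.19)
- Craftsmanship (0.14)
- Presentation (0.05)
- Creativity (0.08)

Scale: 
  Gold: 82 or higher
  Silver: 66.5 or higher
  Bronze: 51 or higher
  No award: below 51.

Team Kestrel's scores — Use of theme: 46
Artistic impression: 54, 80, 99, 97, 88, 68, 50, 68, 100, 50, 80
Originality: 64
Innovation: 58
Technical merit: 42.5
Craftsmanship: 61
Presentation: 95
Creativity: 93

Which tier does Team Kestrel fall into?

Silver

Artistic impression: drop 50 → average of remaining 10 = 784/10 = 78.4
Weighted total:
  Use of theme 46 × 0.07 = 3.22
  Artistic impression 78.4 × 0.37 = 29.008
  Originality 64 × 0.05 = 3.2
  Innovation 58 × 0.05 = 2.9
  Technical merit 42.5 × 0.19 = 8.075
  Craftsmanship 61 × 0.14 = 8.54
  Presentation 95 × 0.05 = 4.75
  Creativity 93 × 0.08 = 7.44
Sum = 67.133
67.133 is ≥ 66.5 and < 82 → Silver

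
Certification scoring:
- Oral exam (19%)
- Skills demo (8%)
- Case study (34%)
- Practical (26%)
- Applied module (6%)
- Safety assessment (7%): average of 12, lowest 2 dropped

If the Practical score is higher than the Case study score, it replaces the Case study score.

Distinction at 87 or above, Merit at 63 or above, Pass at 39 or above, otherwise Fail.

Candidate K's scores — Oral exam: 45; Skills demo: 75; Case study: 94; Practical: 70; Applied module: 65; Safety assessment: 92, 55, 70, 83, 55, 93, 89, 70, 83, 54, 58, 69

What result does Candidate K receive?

Safety assessment: drop 54, 55 → average of remaining 10 = 762/10 = 76.2
Practical (70) ≤ Case study (94), so Case study stays at 94.
Weighted total:
  Oral exam 45 × 0.19 = 8.55
  Skills demo 75 × 0.08 = 6
  Case study 94 × 0.34 = 31.96
  Practical 70 × 0.26 = 18.2
  Applied module 65 × 0.06 = 3.9
  Safety assessment 76.2 × 0.07 = 5.334
Sum = 73.944
73.944 is ≥ 63 and < 87 → Merit

Merit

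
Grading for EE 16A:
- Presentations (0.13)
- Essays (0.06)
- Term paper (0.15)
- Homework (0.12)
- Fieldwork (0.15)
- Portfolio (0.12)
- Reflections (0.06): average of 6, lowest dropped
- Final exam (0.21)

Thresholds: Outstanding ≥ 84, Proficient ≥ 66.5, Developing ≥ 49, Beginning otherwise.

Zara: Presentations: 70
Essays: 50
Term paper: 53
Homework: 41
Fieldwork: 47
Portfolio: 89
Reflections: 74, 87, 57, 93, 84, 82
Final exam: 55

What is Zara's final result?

Reflections: drop 57 → average of remaining 5 = 420/5 = 84
Weighted total:
  Presentations 70 × 0.13 = 9.1
  Essays 50 × 0.06 = 3
  Term paper 53 × 0.15 = 7.95
  Homework 41 × 0.12 = 4.92
  Fieldwork 47 × 0.15 = 7.05
  Portfolio 89 × 0.12 = 10.68
  Reflections 84 × 0.06 = 5.04
  Final exam 55 × 0.21 = 11.55
Sum = 59.29
59.29 is ≥ 49 and < 66.5 → Developing

Developing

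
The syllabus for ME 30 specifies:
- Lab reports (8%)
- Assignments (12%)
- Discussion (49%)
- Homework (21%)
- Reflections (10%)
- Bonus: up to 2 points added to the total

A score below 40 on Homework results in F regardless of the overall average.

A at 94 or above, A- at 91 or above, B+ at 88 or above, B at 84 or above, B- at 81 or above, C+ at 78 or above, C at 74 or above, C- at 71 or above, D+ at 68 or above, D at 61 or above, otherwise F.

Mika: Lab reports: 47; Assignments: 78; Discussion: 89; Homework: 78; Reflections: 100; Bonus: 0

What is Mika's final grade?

Homework score 78 ≥ 40: minimum met.
Weighted total:
  Lab reports 47 × 0.08 = 3.76
  Assignments 78 × 0.12 = 9.36
  Discussion 89 × 0.49 = 43.61
  Homework 78 × 0.21 = 16.38
  Reflections 100 × 0.1 = 10
Sum = 83.11
Bonus: 83.11 + 0 = 83.11
83.11 is ≥ 81 and < 84 → B-

B-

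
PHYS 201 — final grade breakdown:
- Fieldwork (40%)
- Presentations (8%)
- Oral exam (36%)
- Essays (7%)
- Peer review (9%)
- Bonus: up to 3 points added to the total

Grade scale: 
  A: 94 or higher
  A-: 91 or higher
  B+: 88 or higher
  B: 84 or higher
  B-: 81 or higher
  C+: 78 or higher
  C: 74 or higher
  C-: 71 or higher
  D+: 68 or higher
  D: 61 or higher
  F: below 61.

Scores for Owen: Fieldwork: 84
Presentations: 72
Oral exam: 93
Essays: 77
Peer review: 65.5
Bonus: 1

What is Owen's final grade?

Weighted total:
  Fieldwork 84 × 0.4 = 33.6
  Presentations 72 × 0.08 = 5.76
  Oral exam 93 × 0.36 = 33.48
  Essays 77 × 0.07 = 5.39
  Peer review 65.5 × 0.09 = 5.895
Sum = 84.125
Bonus: 84.125 + 1 = 85.125
85.125 is ≥ 84 and < 88 → B

B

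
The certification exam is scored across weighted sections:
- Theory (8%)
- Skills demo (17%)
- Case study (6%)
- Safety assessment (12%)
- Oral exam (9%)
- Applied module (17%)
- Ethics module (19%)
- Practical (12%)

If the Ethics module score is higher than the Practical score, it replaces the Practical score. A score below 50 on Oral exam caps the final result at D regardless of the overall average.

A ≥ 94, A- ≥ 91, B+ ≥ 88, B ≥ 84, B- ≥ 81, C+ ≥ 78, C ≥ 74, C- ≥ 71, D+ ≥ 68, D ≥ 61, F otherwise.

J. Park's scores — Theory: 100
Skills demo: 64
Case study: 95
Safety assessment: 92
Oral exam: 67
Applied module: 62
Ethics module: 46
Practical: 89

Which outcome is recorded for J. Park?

Ethics module (46) ≤ Practical (89), so Practical stays at 89.
Oral exam score 67 ≥ 50: minimum met.
Weighted total:
  Theory 100 × 0.08 = 8
  Skills demo 64 × 0.17 = 10.88
  Case study 95 × 0.06 = 5.7
  Safety assessment 92 × 0.12 = 11.04
  Oral exam 67 × 0.09 = 6.03
  Applied module 62 × 0.17 = 10.54
  Ethics module 46 × 0.19 = 8.74
  Practical 89 × 0.12 = 10.68
Sum = 71.61
71.61 is ≥ 71 and < 74 → C-

C-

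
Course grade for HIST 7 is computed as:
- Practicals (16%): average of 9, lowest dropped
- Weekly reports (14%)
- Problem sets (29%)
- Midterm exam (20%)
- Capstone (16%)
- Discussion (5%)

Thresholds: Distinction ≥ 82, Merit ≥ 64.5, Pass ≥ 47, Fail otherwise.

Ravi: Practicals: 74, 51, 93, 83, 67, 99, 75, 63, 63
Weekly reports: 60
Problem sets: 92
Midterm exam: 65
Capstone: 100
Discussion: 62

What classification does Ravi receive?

Practicals: drop 51 → average of remaining 8 = 617/8 = 77.125
Weighted total:
  Practicals 77.125 × 0.16 = 12.34
  Weekly reports 60 × 0.14 = 8.4
  Problem sets 92 × 0.29 = 26.68
  Midterm exam 65 × 0.2 = 13
  Capstone 100 × 0.16 = 16
  Discussion 62 × 0.05 = 3.1
Sum = 79.52
79.52 is ≥ 64.5 and < 82 → Merit

Merit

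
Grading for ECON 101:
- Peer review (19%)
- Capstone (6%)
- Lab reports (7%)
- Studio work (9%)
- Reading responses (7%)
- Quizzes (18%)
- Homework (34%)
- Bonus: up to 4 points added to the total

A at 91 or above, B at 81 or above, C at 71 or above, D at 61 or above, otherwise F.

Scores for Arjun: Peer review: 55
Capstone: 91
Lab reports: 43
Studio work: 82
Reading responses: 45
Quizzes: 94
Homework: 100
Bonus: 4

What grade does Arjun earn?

B

Weighted total:
  Peer review 55 × 0.19 = 10.45
  Capstone 91 × 0.06 = 5.46
  Lab reports 43 × 0.07 = 3.01
  Studio work 82 × 0.09 = 7.38
  Reading responses 45 × 0.07 = 3.15
  Quizzes 94 × 0.18 = 16.92
  Homework 100 × 0.34 = 34
Sum = 80.37
Bonus: 80.37 + 4 = 84.37
84.37 is ≥ 81 and < 91 → B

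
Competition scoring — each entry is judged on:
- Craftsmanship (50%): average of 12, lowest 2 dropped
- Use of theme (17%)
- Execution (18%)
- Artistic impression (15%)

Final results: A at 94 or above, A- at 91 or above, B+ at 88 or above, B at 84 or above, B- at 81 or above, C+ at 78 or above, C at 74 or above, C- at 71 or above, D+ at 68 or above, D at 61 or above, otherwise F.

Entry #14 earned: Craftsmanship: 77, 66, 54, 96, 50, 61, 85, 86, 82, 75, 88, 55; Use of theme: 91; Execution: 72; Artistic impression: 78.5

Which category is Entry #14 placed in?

C+

Craftsmanship: drop 50, 54 → average of remaining 10 = 771/10 = 77.1
Weighted total:
  Craftsmanship 77.1 × 0.5 = 38.55
  Use of theme 91 × 0.17 = 15.47
  Execution 72 × 0.18 = 12.96
  Artistic impression 78.5 × 0.15 = 11.775
Sum = 78.755
78.755 is ≥ 78 and < 81 → C+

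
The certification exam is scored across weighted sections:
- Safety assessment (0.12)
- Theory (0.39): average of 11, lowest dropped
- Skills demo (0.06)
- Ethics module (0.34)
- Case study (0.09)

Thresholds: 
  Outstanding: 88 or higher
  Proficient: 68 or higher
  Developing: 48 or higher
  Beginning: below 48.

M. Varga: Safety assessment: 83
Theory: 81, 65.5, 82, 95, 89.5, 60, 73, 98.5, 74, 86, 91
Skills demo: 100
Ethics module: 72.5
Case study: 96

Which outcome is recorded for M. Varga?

Theory: drop 60 → average of remaining 10 = 835.5/10 = 83.55
Weighted total:
  Safety assessment 83 × 0.12 = 9.96
  Theory 83.55 × 0.39 = 32.5845
  Skills demo 100 × 0.06 = 6
  Ethics module 72.5 × 0.34 = 24.65
  Case study 96 × 0.09 = 8.64
Sum = 81.8345
81.8345 is ≥ 68 and < 88 → Proficient

Proficient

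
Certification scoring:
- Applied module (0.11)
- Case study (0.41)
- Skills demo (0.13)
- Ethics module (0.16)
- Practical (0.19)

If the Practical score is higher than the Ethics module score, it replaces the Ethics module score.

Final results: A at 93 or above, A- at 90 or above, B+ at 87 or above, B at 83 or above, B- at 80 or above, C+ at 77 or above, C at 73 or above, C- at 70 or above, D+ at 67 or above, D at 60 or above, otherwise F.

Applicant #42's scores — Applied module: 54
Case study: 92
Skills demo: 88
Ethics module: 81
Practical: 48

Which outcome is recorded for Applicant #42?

C+

Practical (48) ≤ Ethics module (81), so Ethics module stays at 81.
Weighted total:
  Applied module 54 × 0.11 = 5.94
  Case study 92 × 0.41 = 37.72
  Skills demo 88 × 0.13 = 11.44
  Ethics module 81 × 0.16 = 12.96
  Practical 48 × 0.19 = 9.12
Sum = 77.18
77.18 is ≥ 77 and < 80 → C+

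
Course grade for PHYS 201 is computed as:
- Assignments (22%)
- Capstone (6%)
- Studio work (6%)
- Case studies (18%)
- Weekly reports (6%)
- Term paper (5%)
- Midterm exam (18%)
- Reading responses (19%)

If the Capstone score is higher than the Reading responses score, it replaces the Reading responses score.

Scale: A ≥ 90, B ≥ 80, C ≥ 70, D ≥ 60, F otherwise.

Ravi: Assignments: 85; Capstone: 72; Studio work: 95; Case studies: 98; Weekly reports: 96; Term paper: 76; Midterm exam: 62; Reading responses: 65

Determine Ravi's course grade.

Capstone (72) > Reading responses (65), so Reading responses counts as 72.
Weighted total:
  Assignments 85 × 0.22 = 18.7
  Capstone 72 × 0.06 = 4.32
  Studio work 95 × 0.06 = 5.7
  Case studies 98 × 0.18 = 17.64
  Weekly reports 96 × 0.06 = 5.76
  Term paper 76 × 0.05 = 3.8
  Midterm exam 62 × 0.18 = 11.16
  Reading responses 72 × 0.19 = 13.68
Sum = 80.76
80.76 is ≥ 80 and < 90 → B

B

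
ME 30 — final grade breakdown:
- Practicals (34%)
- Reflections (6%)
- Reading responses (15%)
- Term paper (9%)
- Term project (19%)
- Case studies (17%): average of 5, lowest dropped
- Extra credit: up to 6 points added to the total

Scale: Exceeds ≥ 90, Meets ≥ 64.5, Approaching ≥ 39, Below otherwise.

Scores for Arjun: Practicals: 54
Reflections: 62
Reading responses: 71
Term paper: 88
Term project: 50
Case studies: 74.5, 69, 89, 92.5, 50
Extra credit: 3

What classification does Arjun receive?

Case studies: drop 50 → average of remaining 4 = 325/4 = 81.25
Weighted total:
  Practicals 54 × 0.34 = 18.36
  Reflections 62 × 0.06 = 3.72
  Reading responses 71 × 0.15 = 10.65
  Term paper 88 × 0.09 = 7.92
  Term project 50 × 0.19 = 9.5
  Case studies 81.25 × 0.17 = 13.8125
Sum = 63.9625
Extra credit: 63.9625 + 3 = 66.9625
66.9625 is ≥ 64.5 and < 90 → Meets

Meets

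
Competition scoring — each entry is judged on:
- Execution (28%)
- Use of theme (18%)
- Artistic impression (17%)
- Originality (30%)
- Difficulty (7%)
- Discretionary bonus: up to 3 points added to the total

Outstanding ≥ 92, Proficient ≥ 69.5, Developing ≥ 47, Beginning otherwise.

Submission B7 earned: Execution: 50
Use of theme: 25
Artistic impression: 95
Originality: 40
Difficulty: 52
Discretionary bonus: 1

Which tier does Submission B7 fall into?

Weighted total:
  Execution 50 × 0.28 = 14
  Use of theme 25 × 0.18 = 4.5
  Artistic impression 95 × 0.17 = 16.15
  Originality 40 × 0.3 = 12
  Difficulty 52 × 0.07 = 3.64
Sum = 50.29
Discretionary bonus: 50.29 + 1 = 51.29
51.29 is ≥ 47 and < 69.5 → Developing

Developing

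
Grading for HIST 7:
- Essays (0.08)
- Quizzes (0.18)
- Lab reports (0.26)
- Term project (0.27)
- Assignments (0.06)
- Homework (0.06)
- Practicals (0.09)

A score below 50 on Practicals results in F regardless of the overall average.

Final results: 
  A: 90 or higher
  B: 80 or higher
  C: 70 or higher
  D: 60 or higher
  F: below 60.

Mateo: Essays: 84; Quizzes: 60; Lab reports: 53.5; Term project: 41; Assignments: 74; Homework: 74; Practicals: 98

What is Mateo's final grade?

D

Practicals score 98 ≥ 50: minimum met.
Weighted total:
  Essays 84 × 0.08 = 6.72
  Quizzes 60 × 0.18 = 10.8
  Lab reports 53.5 × 0.26 = 13.91
  Term project 41 × 0.27 = 11.07
  Assignments 74 × 0.06 = 4.44
  Homework 74 × 0.06 = 4.44
  Practicals 98 × 0.09 = 8.82
Sum = 60.2
60.2 is ≥ 60 and < 70 → D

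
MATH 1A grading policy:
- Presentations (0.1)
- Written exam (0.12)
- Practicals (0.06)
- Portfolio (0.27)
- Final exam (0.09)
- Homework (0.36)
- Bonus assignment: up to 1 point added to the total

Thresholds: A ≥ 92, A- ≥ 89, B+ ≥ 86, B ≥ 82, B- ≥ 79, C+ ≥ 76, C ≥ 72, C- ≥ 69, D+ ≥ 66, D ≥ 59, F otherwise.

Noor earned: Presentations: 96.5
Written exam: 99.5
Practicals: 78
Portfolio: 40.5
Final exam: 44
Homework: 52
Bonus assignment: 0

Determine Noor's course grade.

D

Weighted total:
  Presentations 96.5 × 0.1 = 9.65
  Written exam 99.5 × 0.12 = 11.94
  Practicals 78 × 0.06 = 4.68
  Portfolio 40.5 × 0.27 = 10.935
  Final exam 44 × 0.09 = 3.96
  Homework 52 × 0.36 = 18.72
Sum = 59.885
Bonus assignment: 59.885 + 0 = 59.885
59.885 is ≥ 59 and < 66 → D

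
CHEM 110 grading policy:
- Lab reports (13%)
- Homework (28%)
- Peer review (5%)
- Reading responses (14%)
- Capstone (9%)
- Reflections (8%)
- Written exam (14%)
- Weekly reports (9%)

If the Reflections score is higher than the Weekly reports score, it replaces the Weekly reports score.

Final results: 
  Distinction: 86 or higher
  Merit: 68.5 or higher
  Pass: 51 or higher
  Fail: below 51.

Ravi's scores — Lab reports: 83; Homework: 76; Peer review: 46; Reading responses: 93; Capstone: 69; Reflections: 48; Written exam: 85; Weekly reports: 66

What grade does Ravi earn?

Reflections (48) ≤ Weekly reports (66), so Weekly reports stays at 66.
Weighted total:
  Lab reports 83 × 0.13 = 10.79
  Homework 76 × 0.28 = 21.28
  Peer review 46 × 0.05 = 2.3
  Reading responses 93 × 0.14 = 13.02
  Capstone 69 × 0.09 = 6.21
  Reflections 48 × 0.08 = 3.84
  Written exam 85 × 0.14 = 11.9
  Weekly reports 66 × 0.09 = 5.94
Sum = 75.28
75.28 is ≥ 68.5 and < 86 → Merit

Merit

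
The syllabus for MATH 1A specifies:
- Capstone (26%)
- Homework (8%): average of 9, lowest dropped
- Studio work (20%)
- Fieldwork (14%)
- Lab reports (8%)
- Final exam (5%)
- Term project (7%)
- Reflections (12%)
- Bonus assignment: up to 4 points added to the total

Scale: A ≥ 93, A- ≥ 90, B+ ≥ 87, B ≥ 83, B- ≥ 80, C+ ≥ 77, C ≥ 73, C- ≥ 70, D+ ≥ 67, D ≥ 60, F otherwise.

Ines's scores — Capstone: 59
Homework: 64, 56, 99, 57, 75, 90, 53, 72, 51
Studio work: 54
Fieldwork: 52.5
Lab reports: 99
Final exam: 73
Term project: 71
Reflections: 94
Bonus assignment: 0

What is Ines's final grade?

Homework: drop 51 → average of remaining 8 = 566/8 = 70.75
Weighted total:
  Capstone 59 × 0.26 = 15.34
  Homework 70.75 × 0.08 = 5.66
  Studio work 54 × 0.2 = 10.8
  Fieldwork 52.5 × 0.14 = 7.35
  Lab reports 99 × 0.08 = 7.92
  Final exam 73 × 0.05 = 3.65
  Term project 71 × 0.07 = 4.97
  Reflections 94 × 0.12 = 11.28
Sum = 66.97
Bonus assignment: 66.97 + 0 = 66.97
66.97 is ≥ 60 and < 67 → D

D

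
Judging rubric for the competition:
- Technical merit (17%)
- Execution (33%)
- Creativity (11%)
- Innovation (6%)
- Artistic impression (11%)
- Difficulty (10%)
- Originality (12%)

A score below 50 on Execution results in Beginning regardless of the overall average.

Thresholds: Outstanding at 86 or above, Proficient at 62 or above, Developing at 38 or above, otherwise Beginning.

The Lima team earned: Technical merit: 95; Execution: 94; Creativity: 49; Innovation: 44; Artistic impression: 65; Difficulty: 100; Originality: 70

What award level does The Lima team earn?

Proficient

Execution score 94 ≥ 50: minimum met.
Weighted total:
  Technical merit 95 × 0.17 = 16.15
  Execution 94 × 0.33 = 31.02
  Creativity 49 × 0.11 = 5.39
  Innovation 44 × 0.06 = 2.64
  Artistic impression 65 × 0.11 = 7.15
  Difficulty 100 × 0.1 = 10
  Originality 70 × 0.12 = 8.4
Sum = 80.75
80.75 is ≥ 62 and < 86 → Proficient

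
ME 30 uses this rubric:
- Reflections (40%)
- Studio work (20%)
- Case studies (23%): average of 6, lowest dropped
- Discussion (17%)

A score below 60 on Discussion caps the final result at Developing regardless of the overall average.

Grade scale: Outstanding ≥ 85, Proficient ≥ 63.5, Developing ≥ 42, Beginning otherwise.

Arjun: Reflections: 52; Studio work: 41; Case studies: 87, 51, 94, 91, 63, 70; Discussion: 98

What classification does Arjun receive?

Proficient

Case studies: drop 51 → average of remaining 5 = 405/5 = 81
Discussion score 98 ≥ 60: minimum met.
Weighted total:
  Reflections 52 × 0.4 = 20.8
  Studio work 41 × 0.2 = 8.2
  Case studies 81 × 0.23 = 18.63
  Discussion 98 × 0.17 = 16.66
Sum = 64.29
64.29 is ≥ 63.5 and < 85 → Proficient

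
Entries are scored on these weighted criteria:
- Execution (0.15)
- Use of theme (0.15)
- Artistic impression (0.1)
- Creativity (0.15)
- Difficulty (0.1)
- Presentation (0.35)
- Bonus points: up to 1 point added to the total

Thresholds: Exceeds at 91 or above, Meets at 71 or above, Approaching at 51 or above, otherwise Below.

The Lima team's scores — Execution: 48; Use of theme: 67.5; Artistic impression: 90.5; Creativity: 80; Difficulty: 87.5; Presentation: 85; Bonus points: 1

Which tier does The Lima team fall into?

Meets

Weighted total:
  Execution 48 × 0.15 = 7.2
  Use of theme 67.5 × 0.15 = 10.125
  Artistic impression 90.5 × 0.1 = 9.05
  Creativity 80 × 0.15 = 12
  Difficulty 87.5 × 0.1 = 8.75
  Presentation 85 × 0.35 = 29.75
Sum = 76.875
Bonus points: 76.875 + 1 = 77.875
77.875 is ≥ 71 and < 91 → Meets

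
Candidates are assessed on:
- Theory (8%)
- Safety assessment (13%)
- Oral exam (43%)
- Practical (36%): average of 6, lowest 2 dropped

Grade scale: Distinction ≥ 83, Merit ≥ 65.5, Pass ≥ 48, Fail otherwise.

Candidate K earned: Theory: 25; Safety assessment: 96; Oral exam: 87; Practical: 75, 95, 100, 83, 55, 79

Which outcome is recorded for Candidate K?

Practical: drop 55, 75 → average of remaining 4 = 357/4 = 89.25
Weighted total:
  Theory 25 × 0.08 = 2
  Safety assessment 96 × 0.13 = 12.48
  Oral exam 87 × 0.43 = 37.41
  Practical 89.25 × 0.36 = 32.13
Sum = 84.02
84.02 ≥ 83 → Distinction

Distinction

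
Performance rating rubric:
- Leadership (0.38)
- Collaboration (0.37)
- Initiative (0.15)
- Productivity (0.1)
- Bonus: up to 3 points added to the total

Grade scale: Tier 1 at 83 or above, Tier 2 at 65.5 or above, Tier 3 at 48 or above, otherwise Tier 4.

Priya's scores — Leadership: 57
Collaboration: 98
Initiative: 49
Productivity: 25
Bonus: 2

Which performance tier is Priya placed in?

Tier 2

Weighted total:
  Leadership 57 × 0.38 = 21.66
  Collaboration 98 × 0.37 = 36.26
  Initiative 49 × 0.15 = 7.35
  Productivity 25 × 0.1 = 2.5
Sum = 67.77
Bonus: 67.77 + 2 = 69.77
69.77 is ≥ 65.5 and < 83 → Tier 2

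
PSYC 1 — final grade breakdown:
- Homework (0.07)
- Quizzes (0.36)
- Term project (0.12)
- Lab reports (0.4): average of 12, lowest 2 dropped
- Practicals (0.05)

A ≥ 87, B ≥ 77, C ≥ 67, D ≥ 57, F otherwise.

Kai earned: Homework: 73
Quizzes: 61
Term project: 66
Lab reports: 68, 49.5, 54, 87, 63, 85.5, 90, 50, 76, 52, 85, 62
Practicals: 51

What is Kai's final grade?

Lab reports: drop 49.5, 50 → average of remaining 10 = 722.5/10 = 72.25
Weighted total:
  Homework 73 × 0.07 = 5.11
  Quizzes 61 × 0.36 = 21.96
  Term project 66 × 0.12 = 7.92
  Lab reports 72.25 × 0.4 = 28.9
  Practicals 51 × 0.05 = 2.55
Sum = 66.44
66.44 is ≥ 57 and < 67 → D

D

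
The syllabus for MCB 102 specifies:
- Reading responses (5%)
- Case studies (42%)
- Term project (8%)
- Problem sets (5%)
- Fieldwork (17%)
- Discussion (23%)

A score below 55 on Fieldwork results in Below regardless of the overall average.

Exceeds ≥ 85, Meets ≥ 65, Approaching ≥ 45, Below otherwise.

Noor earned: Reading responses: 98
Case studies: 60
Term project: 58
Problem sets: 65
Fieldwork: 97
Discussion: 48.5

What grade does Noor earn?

Meets

Fieldwork score 97 ≥ 55: minimum met.
Weighted total:
  Reading responses 98 × 0.05 = 4.9
  Case studies 60 × 0.42 = 25.2
  Term project 58 × 0.08 = 4.64
  Problem sets 65 × 0.05 = 3.25
  Fieldwork 97 × 0.17 = 16.49
  Discussion 48.5 × 0.23 = 11.155
Sum = 65.635
65.635 is ≥ 65 and < 85 → Meets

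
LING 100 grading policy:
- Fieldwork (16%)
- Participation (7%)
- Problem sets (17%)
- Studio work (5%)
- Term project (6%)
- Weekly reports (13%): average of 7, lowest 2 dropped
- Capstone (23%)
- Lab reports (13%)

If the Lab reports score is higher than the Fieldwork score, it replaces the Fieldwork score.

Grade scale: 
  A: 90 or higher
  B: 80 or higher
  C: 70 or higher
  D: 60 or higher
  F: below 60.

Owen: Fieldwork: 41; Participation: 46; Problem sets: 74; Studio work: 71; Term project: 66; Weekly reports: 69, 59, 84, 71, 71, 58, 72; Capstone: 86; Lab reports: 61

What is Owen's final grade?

Weekly reports: drop 58, 59 → average of remaining 5 = 367/5 = 73.4
Lab reports (61) > Fieldwork (41), so Fieldwork counts as 61.
Weighted total:
  Fieldwork 61 × 0.16 = 9.76
  Participation 46 × 0.07 = 3.22
  Problem sets 74 × 0.17 = 12.58
  Studio work 71 × 0.05 = 3.55
  Term project 66 × 0.06 = 3.96
  Weekly reports 73.4 × 0.13 = 9.542
  Capstone 86 × 0.23 = 19.78
  Lab reports 61 × 0.13 = 7.93
Sum = 70.322
70.322 is ≥ 70 and < 80 → C

C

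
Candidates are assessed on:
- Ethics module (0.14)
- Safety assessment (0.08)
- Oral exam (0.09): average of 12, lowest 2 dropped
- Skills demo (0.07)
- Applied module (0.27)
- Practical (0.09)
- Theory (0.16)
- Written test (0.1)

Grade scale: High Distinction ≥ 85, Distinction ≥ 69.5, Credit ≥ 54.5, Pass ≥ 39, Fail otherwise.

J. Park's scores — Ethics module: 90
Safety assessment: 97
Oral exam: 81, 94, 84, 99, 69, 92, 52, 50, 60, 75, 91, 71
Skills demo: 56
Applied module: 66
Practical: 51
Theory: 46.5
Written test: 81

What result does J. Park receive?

Oral exam: drop 50, 52 → average of remaining 10 = 816/10 = 81.6
Weighted total:
  Ethics module 90 × 0.14 = 12.6
  Safety assessment 97 × 0.08 = 7.76
  Oral exam 81.6 × 0.09 = 7.344
  Skills demo 56 × 0.07 = 3.92
  Applied module 66 × 0.27 = 17.82
  Practical 51 × 0.09 = 4.59
  Theory 46.5 × 0.16 = 7.44
  Written test 81 × 0.1 = 8.1
Sum = 69.574
69.574 is ≥ 69.5 and < 85 → Distinction

Distinction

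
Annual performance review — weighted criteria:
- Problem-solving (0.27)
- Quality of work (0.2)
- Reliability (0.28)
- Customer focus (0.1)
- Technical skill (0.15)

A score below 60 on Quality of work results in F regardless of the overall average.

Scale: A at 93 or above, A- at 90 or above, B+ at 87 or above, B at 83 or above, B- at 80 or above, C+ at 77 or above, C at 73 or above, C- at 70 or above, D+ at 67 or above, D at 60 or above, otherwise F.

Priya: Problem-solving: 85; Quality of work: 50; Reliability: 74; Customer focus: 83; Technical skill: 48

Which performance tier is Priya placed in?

F

Quality of work score 50 < 60: minimum not met.
Weighted total:
  Problem-solving 85 × 0.27 = 22.95
  Quality of work 50 × 0.2 = 10
  Reliability 74 × 0.28 = 20.72
  Customer focus 83 × 0.1 = 8.3
  Technical skill 48 × 0.15 = 7.2
Sum = 69.17
Because the Quality of work minimum was not met, the result is F.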